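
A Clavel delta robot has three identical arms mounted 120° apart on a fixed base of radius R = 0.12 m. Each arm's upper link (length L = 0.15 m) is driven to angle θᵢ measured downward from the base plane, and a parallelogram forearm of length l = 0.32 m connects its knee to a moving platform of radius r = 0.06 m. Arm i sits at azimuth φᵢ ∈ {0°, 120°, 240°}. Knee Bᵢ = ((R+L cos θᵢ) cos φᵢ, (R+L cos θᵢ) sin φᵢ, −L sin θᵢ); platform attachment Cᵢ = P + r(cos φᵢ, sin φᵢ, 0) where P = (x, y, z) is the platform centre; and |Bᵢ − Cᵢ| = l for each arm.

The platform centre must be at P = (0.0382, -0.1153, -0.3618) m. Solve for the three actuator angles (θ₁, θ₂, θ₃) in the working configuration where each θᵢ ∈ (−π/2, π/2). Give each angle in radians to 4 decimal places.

θ₁ = 0.6983, θ₂ = 1.2217, θ₃ = 0.5236

rotate P by −φ1: (0.0382, -0.1153, -0.3618)
  A cos θ + B sin θ = C:  0.0218·cos θ + -0.3618·sin θ = -0.2159
  γ=atan2(-0.3618,0.0218)=-1.5106;  ψ=arccos(-0.5956)=2.2089;  θ1=γ+ψ≈0.6983
arm 2 (φ=120.0°): x'=-0.1190, y'=0.0246
  e−x'=0.1790;  (l²−L²−(e−x')²−y'²−z²)/2L = -0.2788
  γ=atan2(-0.3618,0.1790)=-1.1115;  ψ=arccos(-0.6906)=2.3331;  θ2=γ+ψ≈1.2217
φ3=240.0° → target in arm frame (0.0808, 0.0907)
  e−x'=-0.0208;  (l²−L²−(e−x')²−y'²−z²)/2L = -0.1989
  √(A²+B²)=0.3624;  θ3 = -1.6281+2.1517 ≈ 0.5236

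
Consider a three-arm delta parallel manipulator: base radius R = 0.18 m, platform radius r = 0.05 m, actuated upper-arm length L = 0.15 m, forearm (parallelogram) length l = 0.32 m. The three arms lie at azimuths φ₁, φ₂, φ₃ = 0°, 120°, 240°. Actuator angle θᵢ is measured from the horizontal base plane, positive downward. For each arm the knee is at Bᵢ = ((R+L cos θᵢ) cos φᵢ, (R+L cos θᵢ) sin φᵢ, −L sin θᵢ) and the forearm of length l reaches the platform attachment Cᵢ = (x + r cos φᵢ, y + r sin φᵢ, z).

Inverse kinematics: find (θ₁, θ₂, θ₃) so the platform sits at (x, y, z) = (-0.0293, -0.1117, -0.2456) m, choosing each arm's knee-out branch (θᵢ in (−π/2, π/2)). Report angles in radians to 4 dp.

θ₁ = 0.7850, θ₂ = 1.0472, θ₃ = -0.1747

rotate P by −φ1: (-0.0293, -0.1117, -0.2456)
  e−x'=0.1593;  (l²−L²−(e−x')²−y'²−z²)/2L = -0.0609
  √(A²+B²)=0.2927;  θ1 = -0.9954+1.7804 ≈ 0.7850
rotate P by −φ2: (-0.0821, 0.0812, -0.2456)
  e−x'=0.2121;  (l²−L²−(e−x')²−y'²−z²)/2L = -0.1067
  θ2 = atan2(B,A) + arccos(C/0.3245) = 1.0472
rotate P by −φ3: (0.1114, 0.0305, -0.2456)
  A cos θ + B sin θ = C:  0.0186·cos θ + -0.2456·sin θ = 0.0610
  √(A²+B²)=0.2463;  θ3 = -1.4951+1.3205 ≈ -0.1747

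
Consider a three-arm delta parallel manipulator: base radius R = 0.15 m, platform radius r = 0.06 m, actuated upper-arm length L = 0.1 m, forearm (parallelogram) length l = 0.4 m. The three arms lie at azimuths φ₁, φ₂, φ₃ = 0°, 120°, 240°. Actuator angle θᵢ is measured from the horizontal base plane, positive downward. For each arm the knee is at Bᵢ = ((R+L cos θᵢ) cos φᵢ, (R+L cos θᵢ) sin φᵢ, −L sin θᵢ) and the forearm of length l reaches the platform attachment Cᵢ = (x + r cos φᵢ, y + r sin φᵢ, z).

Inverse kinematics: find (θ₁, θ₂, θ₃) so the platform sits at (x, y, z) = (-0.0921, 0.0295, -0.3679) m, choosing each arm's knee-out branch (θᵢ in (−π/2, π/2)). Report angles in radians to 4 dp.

arm 1 (φ=0.0°): x'=-0.0921, y'=0.0295
  A cos θ + B sin θ = C:  0.1821·cos θ + -0.3679·sin θ = -0.0969
  θ1 = atan2(B,A) + arccos(C/0.4105) = 0.6979
rotate P by −φ2: (0.0716, 0.0650, -0.3679)
  e−x'=0.0184;  (l²−L²−(e−x')²−y'²−z²)/2L = 0.0504
  √(A²+B²)=0.3684;  θ2 = -1.5208+1.4335 ≈ -0.0873
rotate P by −φ3: (0.0205, -0.0945, -0.3679)
  A=0.0695, B=-0.3679, C=(l²−L²−A²−y'²−z²)/(2L)=0.0044
  θ3 = atan2(B,A) + arccos(C/0.3744) = 0.1749

θ₁ = 0.6979, θ₂ = -0.0873, θ₃ = 0.1749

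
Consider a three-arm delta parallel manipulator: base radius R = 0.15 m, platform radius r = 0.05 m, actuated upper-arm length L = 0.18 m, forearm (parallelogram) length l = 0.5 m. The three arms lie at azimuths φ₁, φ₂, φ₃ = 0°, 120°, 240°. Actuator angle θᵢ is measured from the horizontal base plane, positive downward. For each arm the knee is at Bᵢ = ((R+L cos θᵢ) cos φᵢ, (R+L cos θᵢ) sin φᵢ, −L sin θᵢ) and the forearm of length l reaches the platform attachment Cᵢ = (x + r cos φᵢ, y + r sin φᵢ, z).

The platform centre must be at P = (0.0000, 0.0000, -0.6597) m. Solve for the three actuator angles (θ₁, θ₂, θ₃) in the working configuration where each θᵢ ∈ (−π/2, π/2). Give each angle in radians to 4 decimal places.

arm 1 (φ=0.0°): x'=0.0000, y'=0.0000
  A=0.1000, B=-0.6597, C=(l²−L²−A²−y'²−z²)/(2L)=-0.6322
  √(A²+B²)=0.6672;  θ1 = -1.4204+2.8162 ≈ 1.3959
φ2=120.0° → target in arm frame (0.0000, 0.0000)
  A=0.1000, B=-0.6597, C=(l²−L²−A²−y'²−z²)/(2L)=-0.6322
  θ2 = atan2(B,A) + arccos(C/0.6672) = 1.3959
φ3=240.0° → target in arm frame (0.0000, 0.0000)
  A cos θ + B sin θ = C:  0.1000·cos θ + -0.6597·sin θ = -0.6322
  γ=atan2(-0.6597,0.1000)=-1.4204;  ψ=arccos(-0.9475)=2.8162;  θ3=γ+ψ≈1.3959

θ₁ = 1.3959, θ₂ = 1.3959, θ₃ = 1.3959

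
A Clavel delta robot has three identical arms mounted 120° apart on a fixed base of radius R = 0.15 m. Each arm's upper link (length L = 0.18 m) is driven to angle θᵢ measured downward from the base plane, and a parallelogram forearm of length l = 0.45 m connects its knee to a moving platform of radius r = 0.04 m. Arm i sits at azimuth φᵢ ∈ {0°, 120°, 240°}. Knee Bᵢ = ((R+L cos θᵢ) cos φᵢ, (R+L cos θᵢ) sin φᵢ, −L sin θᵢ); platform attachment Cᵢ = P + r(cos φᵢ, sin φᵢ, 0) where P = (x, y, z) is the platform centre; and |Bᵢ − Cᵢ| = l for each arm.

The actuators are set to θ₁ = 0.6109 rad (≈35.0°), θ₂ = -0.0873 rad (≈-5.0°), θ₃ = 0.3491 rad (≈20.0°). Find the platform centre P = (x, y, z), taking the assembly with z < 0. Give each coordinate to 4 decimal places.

(-0.0848, 0.0624, -0.3887)

φ1=0.0°: virtual centre (0.2574, 0.0000, -0.1032), radius l
centre 2 = (0.2893·cos120.0°, 0.2893·sin120.0°, 0.0157) = (-0.1447, 0.2506, 0.0157)
arm 3 at φ=240.0°: (R−r)+L cos θ3 = 0.2791;  centre 3 = (-0.1396, -0.2417, -0.0616)
subtract pairs → two planes through P
[-0.8042 0.5011 0.2379]·P = 0.0070;  [-0.7940 -0.4835 0.0834]·P = 0.0048
Cramer: x(z) = -0.0073+0.1993z;  y(z) = 0.0022-0.1549z
sphere 1 gives Az²+Bz+C=0 with A=1.0637, B=0.1003, C=-0.1217;  B²−4AC=0.5279;  roots -0.3887, 0.2944;  negative root z = -0.3887
x = -0.0848, y = 0.0624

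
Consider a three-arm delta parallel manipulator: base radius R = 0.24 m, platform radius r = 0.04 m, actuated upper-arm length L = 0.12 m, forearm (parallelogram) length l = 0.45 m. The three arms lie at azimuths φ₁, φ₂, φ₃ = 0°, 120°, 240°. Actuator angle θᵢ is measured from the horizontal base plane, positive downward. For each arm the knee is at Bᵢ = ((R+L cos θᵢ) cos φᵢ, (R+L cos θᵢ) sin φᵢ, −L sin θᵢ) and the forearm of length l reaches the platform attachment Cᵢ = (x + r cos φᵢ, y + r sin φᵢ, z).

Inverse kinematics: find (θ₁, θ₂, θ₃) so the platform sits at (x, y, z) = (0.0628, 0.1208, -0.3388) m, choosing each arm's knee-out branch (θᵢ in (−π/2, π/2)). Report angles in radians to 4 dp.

θ₁ = -0.0874, θ₂ = -0.1742, θ₃ = 1.1346

rotate P by −φ1: (0.0628, 0.1208, -0.3388)
  A cos θ + B sin θ = C:  0.1372·cos θ + -0.3388·sin θ = 0.1662
  θ1 = atan2(B,A) + arccos(C/0.3655) = -0.0874
rotate P by −φ2: (0.0732, -0.1148, -0.3388)
  A=0.1268, B=-0.3388, C=(l²−L²−A²−y'²−z²)/(2L)=0.1836
  θ2 = atan2(B,A) + arccos(C/0.3617) = -0.1742
arm 3 (φ=240.0°): x'=-0.1360, y'=-0.0060
  A=0.3360, B=-0.3388, C=(l²−L²−A²−y'²−z²)/(2L)=-0.1651
  γ=atan2(-0.3388,0.3360)=-0.7895;  ψ=arccos(-0.3460)=1.9241;  θ3=γ+ψ≈1.1346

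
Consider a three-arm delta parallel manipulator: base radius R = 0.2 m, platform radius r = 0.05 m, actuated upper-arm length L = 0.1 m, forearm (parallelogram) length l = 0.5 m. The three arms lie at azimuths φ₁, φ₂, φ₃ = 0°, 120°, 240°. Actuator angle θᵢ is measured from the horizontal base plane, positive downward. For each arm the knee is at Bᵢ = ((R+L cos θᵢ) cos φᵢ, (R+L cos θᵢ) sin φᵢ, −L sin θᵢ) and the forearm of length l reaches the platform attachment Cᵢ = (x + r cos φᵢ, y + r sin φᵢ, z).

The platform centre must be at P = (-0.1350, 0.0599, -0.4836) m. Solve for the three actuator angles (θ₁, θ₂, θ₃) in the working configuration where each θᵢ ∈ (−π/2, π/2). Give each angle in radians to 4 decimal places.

arm 1 (φ=0.0°): x'=-0.1350, y'=0.0599
  A=0.2850, B=-0.4836, C=(l²−L²−A²−y'²−z²)/(2L)=-0.3934
  θ1 = atan2(B,A) + arccos(C/0.5613) = 1.3091
rotate P by −φ2: (0.1194, 0.0870, -0.4836)
  e−x'=0.0306;  (l²−L²−(e−x')²−y'²−z²)/2L = -0.0118
  √(A²+B²)=0.4846;  θ2 = -1.5076+1.5952 ≈ 0.0877
rotate P by −φ3: (0.0156, -0.1469, -0.4836)
  A=0.1344, B=-0.4836, C=(l²−L²−A²−y'²−z²)/(2L)=-0.1675
  √(A²+B²)=0.5019;  θ3 = -1.2998+1.9110 ≈ 0.6112

θ₁ = 1.3091, θ₂ = 0.0877, θ₃ = 0.6112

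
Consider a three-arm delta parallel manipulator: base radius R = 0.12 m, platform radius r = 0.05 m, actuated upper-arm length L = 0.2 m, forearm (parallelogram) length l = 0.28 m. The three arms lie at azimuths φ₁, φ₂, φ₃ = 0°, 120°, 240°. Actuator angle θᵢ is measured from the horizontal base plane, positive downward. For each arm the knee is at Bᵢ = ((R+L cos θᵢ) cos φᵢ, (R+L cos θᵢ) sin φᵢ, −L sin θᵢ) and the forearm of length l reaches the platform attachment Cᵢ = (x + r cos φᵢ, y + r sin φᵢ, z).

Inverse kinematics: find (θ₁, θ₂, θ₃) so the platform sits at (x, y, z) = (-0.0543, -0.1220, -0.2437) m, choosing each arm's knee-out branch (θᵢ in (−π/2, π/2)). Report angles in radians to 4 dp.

θ₁ = 0.9598, θ₂ = 1.0471, θ₃ = 0.0001

arm 1 (φ=0.0°): x'=-0.0543, y'=-0.1220
  A cos θ + B sin θ = C:  0.1243·cos θ + -0.2437·sin θ = -0.1283
  θ1 = atan2(B,A) + arccos(C/0.2736) = 0.9598
rotate P by −φ2: (-0.0785, 0.1080, -0.2437)
  e−x'=0.1485;  (l²−L²−(e−x')²−y'²−z²)/2L = -0.1368
  θ2 = atan2(B,A) + arccos(C/0.2854) = 1.0471
φ3=240.0° → target in arm frame (0.1328, 0.0140)
  A cos θ + B sin θ = C:  -0.0628·cos θ + -0.2437·sin θ = -0.0628
  γ=atan2(-0.2437,-0.0628)=-1.8230;  ψ=arccos(-0.2496)=1.8231;  θ3=γ+ψ≈0.0001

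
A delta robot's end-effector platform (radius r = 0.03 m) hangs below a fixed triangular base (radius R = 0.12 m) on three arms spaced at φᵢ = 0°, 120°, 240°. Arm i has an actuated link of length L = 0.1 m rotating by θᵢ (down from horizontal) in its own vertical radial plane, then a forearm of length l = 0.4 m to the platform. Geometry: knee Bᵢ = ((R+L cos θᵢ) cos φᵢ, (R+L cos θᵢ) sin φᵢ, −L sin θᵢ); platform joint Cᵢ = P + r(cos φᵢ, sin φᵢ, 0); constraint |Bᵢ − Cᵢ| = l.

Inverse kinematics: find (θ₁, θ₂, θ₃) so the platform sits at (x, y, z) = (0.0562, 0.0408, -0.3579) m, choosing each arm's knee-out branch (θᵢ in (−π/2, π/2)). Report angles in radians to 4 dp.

θ₁ = -0.1747, θ₂ = 0.0868, θ₃ = 0.4363

φ1=0.0° → target in arm frame (0.0562, 0.0408)
  e−x'=0.0338;  (l²−L²−(e−x')²−y'²−z²)/2L = 0.0955
  θ1 = atan2(B,A) + arccos(C/0.3595) = -0.1747
rotate P by −φ2: (0.0072, -0.0691, -0.3579)
  A=0.0828, B=-0.3579, C=(l²−L²−A²−y'²−z²)/(2L)=0.0514
  √(A²+B²)=0.3673;  θ2 = -1.3435+1.4303 ≈ 0.0868
φ3=240.0° → target in arm frame (-0.0634, 0.0283)
  A cos θ + B sin θ = C:  0.1534·cos θ + -0.3579·sin θ = -0.0122
  θ3 = atan2(B,A) + arccos(C/0.3894) = 0.4363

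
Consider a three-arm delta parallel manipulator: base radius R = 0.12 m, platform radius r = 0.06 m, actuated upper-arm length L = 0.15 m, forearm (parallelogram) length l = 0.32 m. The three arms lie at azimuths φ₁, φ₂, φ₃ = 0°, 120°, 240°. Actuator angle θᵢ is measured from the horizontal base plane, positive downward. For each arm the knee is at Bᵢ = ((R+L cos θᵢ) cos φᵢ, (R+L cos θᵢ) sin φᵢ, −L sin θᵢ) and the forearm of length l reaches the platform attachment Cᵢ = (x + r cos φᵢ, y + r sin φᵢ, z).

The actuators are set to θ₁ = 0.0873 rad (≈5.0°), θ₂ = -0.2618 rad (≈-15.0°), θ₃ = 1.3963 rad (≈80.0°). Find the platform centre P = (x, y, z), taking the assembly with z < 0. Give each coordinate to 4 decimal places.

(0.0841, 0.2104, -0.2191)

S1 = (0.2094·cos0.0°, 0.2094·sin0.0°, -0.0131) = (0.2094, 0.0000, -0.0131)
arm 2 at φ=120.0°: e+L cos θ2 = 0.2049;  S2 = (-0.1024, 0.1774, 0.0388)
φ3=240.0°: virtual centre (-0.0430, -0.0745, -0.1477), radius l
eliminate P² terms by subtracting sphere 1 from 2 and 3
[-0.6237 0.3549 0.1038]·P = -0.0005;  [-0.5049 -0.1490 -0.2693]·P = -0.0148
Cramer: x(z) = 0.0196-0.2943z;  y(z) = 0.0329-0.8098z
into |P−S₁|² = l²: 1.7424z² + 0.0846z + -0.0651 = 0;  Δ = 0.4610;  z = -0.2191 or 0.1706 → z<0 root = -0.2191
x = 0.0841, y = 0.2104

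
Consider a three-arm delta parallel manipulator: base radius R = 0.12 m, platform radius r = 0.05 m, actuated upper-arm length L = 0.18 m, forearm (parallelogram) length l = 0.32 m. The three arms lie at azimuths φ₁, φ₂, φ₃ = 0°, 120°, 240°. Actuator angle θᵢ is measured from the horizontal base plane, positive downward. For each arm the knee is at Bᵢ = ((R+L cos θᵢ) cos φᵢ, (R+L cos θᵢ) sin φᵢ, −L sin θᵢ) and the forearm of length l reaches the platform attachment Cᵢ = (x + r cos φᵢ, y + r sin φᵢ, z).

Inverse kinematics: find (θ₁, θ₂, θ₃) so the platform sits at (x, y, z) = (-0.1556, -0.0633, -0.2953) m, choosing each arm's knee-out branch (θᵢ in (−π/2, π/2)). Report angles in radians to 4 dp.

θ₁ = 1.2216, θ₂ = 0.6108, θ₃ = 0.0876

rotate P by −φ1: (-0.1556, -0.0633, -0.2953)
  A cos θ + B sin θ = C:  0.2256·cos θ + -0.2953·sin θ = -0.2003
  γ=atan2(-0.2953,0.2256)=-0.9184;  ψ=arccos(-0.5390)=2.1400;  θ1=γ+ψ≈1.2216
φ2=120.0° → target in arm frame (0.0230, 0.1664)
  e−x'=0.0470;  (l²−L²−(e−x')²−y'²−z²)/2L = -0.1308
  √(A²+B²)=0.2990;  θ2 = -1.4129+2.0237 ≈ 0.6108
arm 3 (φ=240.0°): x'=0.1326, y'=-0.1031
  A=-0.0626, B=-0.2953, C=(l²−L²−A²−y'²−z²)/(2L)=-0.0882
  √(A²+B²)=0.3019;  θ3 = -1.7798+1.8673 ≈ 0.0876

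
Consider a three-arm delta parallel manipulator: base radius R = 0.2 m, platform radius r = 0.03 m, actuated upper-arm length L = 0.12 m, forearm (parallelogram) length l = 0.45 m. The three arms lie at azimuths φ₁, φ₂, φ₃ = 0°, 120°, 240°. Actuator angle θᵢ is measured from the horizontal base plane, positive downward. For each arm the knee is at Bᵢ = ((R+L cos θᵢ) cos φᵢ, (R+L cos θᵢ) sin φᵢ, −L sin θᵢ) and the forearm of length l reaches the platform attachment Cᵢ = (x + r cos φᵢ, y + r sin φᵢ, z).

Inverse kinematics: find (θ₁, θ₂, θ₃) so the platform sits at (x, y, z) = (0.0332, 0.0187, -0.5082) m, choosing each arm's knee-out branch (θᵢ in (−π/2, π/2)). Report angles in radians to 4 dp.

arm 1 (φ=0.0°): x'=0.0332, y'=0.0187
  A=0.1368, B=-0.5082, C=(l²−L²−A²−y'²−z²)/(2L)=-0.3718
  θ1 = atan2(B,A) + arccos(C/0.5263) = 1.0474
rotate P by −φ2: (-0.0004, -0.0381, -0.5082)
  A=0.1704, B=-0.5082, C=(l²−L²−A²−y'²−z²)/(2L)=-0.4194
  γ=atan2(-0.5082,0.1704)=-1.2473;  ψ=arccos(-0.7825)=2.4694;  θ2=γ+ψ≈1.2221
rotate P by −φ3: (-0.0328, 0.0194, -0.5082)
  A=0.2028, B=-0.5082, C=(l²−L²−A²−y'²−z²)/(2L)=-0.4653
  √(A²+B²)=0.5472;  θ3 = -1.1911+2.5875 ≈ 1.3963

θ₁ = 1.0474, θ₂ = 1.2221, θ₃ = 1.3963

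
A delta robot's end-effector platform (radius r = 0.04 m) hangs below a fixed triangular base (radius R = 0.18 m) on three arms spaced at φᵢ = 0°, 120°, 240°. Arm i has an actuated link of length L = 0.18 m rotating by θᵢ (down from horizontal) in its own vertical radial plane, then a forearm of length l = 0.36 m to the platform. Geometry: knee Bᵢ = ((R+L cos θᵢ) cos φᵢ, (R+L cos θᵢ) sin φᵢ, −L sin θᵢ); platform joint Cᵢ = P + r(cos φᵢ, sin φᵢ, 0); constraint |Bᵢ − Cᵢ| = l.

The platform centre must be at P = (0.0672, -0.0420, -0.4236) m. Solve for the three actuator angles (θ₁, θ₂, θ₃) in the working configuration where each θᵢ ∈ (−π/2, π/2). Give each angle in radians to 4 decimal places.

φ1=0.0° → target in arm frame (0.0672, -0.0420)
  e−x'=0.0728;  (l²−L²−(e−x')²−y'²−z²)/2L = -0.2481
  √(A²+B²)=0.4298;  θ1 = -1.4006+2.1860 ≈ 0.7854
rotate P by −φ2: (-0.0700, -0.0372, -0.4236)
  A cos θ + B sin θ = C:  0.2100·cos θ + -0.4236·sin θ = -0.3547
  √(A²+B²)=0.4728;  θ2 = -1.1106+2.4194 ≈ 1.3088
arm 3 (φ=240.0°): x'=0.0028, y'=0.0792
  A=0.1372, B=-0.4236, C=(l²−L²−A²−y'²−z²)/(2L)=-0.2982
  √(A²+B²)=0.4453;  θ3 = -1.2575+2.3045 ≈ 1.0470

θ₁ = 0.7854, θ₂ = 1.3088, θ₃ = 1.0470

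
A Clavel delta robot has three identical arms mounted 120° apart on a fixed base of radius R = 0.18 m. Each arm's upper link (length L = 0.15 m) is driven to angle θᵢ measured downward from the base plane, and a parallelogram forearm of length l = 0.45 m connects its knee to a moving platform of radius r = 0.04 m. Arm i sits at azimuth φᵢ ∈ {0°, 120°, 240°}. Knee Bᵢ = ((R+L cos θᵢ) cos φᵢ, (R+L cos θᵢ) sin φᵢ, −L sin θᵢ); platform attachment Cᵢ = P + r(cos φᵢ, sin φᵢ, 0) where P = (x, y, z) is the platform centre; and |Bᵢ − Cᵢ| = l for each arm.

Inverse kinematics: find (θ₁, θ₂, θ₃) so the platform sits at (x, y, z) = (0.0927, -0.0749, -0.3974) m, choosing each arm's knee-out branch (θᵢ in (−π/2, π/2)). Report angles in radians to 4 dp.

rotate P by −φ1: (0.0927, -0.0749, -0.3974)
  A=0.0473, B=-0.3974, C=(l²−L²−A²−y'²−z²)/(2L)=0.0474
  γ=atan2(-0.3974,0.0473)=-1.4523;  ψ=arccos(0.1185)=1.4520;  θ1=γ+ψ≈-0.0003
rotate P by −φ2: (-0.1112, -0.0428, -0.3974)
  e−x'=0.2512;  (l²−L²−(e−x')²−y'²−z²)/2L = -0.1429
  √(A²+B²)=0.4701;  θ2 = -1.0071+1.8796 ≈ 0.8726
arm 3 (φ=240.0°): x'=0.0185, y'=0.1177
  A cos θ + B sin θ = C:  0.1215·cos θ + -0.3974·sin θ = -0.0218
  γ=atan2(-0.3974,0.1215)=-1.2741;  ψ=arccos(-0.0525)=1.6233;  θ3=γ+ψ≈0.3492

θ₁ = -0.0003, θ₂ = 0.8726, θ₃ = 0.3492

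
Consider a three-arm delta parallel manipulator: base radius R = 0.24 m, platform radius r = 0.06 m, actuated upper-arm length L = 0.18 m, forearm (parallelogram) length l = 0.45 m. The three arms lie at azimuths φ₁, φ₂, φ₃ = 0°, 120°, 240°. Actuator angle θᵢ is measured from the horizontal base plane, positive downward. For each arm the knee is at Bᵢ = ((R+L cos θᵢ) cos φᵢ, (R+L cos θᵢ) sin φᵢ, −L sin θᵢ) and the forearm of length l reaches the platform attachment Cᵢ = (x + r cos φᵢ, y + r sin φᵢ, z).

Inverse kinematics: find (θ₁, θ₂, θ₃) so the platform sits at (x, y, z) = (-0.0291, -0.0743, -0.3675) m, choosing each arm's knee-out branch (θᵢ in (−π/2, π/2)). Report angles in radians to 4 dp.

rotate P by −φ1: (-0.0291, -0.0743, -0.3675)
  A cos θ + B sin θ = C:  0.2091·cos θ + -0.3675·sin θ = -0.0394
  θ1 = atan2(B,A) + arccos(C/0.4228) = 0.6107
arm 2 (φ=120.0°): x'=-0.0498, y'=0.0624
  A cos θ + B sin θ = C:  0.2298·cos θ + -0.3675·sin θ = -0.0601
  √(A²+B²)=0.4334;  θ2 = -1.0120+1.7100 ≈ 0.6980
arm 3 (φ=240.0°): x'=0.0789, y'=0.0119
  A cos θ + B sin θ = C:  0.1011·cos θ + -0.3675·sin θ = 0.0686
  √(A²+B²)=0.3812;  θ3 = -1.3023+1.3900 ≈ 0.0876

θ₁ = 0.6107, θ₂ = 0.6980, θ₃ = 0.0876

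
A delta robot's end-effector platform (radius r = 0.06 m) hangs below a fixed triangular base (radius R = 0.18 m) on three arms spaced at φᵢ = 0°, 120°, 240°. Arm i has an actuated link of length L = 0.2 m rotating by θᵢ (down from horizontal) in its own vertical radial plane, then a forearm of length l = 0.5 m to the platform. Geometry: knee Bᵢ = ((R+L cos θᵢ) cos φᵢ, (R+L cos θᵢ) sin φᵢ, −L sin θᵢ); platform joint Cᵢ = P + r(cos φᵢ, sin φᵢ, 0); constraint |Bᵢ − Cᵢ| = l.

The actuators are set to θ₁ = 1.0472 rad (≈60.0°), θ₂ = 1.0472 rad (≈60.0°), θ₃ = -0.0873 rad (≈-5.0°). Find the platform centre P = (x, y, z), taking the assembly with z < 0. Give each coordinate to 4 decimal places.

S1 = (0.2200·cos0.0°, 0.2200·sin0.0°, -0.1732) = (0.2200, 0.0000, -0.1732)
arm 2 at φ=120.0°: e+L cos θ2 = 0.2200;  S2 = (-0.1100, 0.1905, -0.1732)
φ3=240.0°: virtual centre (-0.1596, -0.2765, 0.0174), radius l
|S₂|²−|S₁|² = 0.0000;  |S₃|²−|S₁|² = 0.0238
plane₁₂: -0.6600x+0.3811y+0.0000z = 0.0000
Cramer: x(z) = -0.0139+0.2221z;  y(z) = -0.0240+0.3846z
sphere 1 gives Az²+Bz+C=0 with A=1.1973, B=0.2241, C=-0.1647;  B²−4AC=0.8391;  roots -0.4761, 0.2890;  negative root z = -0.4761
x = -0.1196, y = -0.2072

(-0.1196, -0.2072, -0.4761)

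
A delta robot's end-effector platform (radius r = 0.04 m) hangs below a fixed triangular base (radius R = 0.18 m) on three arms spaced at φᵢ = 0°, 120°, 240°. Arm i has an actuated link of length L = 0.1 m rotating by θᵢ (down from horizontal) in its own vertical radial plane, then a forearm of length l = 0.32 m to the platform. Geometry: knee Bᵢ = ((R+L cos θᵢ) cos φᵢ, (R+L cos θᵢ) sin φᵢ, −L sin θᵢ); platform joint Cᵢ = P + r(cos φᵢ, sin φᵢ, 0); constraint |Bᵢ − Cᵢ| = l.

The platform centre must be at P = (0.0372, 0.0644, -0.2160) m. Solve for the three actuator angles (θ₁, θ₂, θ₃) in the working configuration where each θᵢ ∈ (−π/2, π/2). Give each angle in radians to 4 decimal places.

θ₁ = -0.2615, θ₂ = -0.2611, θ₃ = 0.7851

rotate P by −φ1: (0.0372, 0.0644, -0.2160)
  e−x'=0.1028;  (l²−L²−(e−x')²−y'²−z²)/2L = 0.1551
  √(A²+B²)=0.2392;  θ1 = -1.1266+0.8651 ≈ -0.2615
φ2=120.0° → target in arm frame (0.0372, -0.0644)
  e−x'=0.1028;  (l²−L²−(e−x')²−y'²−z²)/2L = 0.1551
  √(A²+B²)=0.2392;  θ2 = -1.1265+0.8654 ≈ -0.2611
φ3=240.0° → target in arm frame (-0.0744, 0.0000)
  A=0.2144, B=-0.2160, C=(l²−L²−A²−y'²−z²)/(2L)=-0.0011
  √(A²+B²)=0.3043;  θ3 = -0.7892+1.5743 ≈ 0.7851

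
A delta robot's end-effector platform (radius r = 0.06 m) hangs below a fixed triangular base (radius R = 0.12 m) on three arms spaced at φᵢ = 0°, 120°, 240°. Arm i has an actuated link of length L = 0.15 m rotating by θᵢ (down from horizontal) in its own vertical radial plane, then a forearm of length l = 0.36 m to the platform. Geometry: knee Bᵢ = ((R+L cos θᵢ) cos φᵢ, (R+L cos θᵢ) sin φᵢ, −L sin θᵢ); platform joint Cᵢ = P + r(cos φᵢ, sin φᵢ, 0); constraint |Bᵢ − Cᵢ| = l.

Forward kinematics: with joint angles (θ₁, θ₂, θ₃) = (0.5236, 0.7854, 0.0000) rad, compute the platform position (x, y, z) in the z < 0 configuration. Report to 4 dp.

arm 1 at φ=0.0°: e+L cos θ1 = 0.1899;  centre 1 = (0.1899, 0.0000, -0.0750)
arm 2 at φ=120.0°: e+L cos θ2 = 0.1661;  centre 2 = (-0.0830, 0.1438, -0.1061)
φ3=240.0°: virtual centre (-0.1050, -0.1819, 0.0000), radius l
eliminate P² terms by subtracting sphere 1 from 2 and 3
linear system: -0.5459x+0.2876y = -0.0029−-0.0621z; -0.5898x+-0.3637y = 0.0024−0.1500z
Cramer: x(z) = 0.0009+0.0558z;  y(z) = -0.0082+0.3219z
into |P−centre ₁|² = l²: 1.1067z² + 0.1237z + -0.0882 = 0;  Δ = 0.4058;  z = -0.3436 or 0.2319 → z<0 root = -0.3436
x = -0.0182, y = -0.1188

(-0.0182, -0.1188, -0.3436)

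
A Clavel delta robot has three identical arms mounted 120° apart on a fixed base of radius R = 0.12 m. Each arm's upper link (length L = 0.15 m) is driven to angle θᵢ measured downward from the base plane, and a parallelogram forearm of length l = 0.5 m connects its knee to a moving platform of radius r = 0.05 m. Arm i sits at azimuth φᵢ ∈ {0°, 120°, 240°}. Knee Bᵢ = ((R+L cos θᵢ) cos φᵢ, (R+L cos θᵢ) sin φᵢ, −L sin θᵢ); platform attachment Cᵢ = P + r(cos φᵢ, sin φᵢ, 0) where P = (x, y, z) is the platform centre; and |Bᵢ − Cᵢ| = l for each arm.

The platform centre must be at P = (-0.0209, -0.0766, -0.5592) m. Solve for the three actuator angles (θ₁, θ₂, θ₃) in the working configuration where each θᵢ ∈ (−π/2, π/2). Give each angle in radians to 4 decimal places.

θ₁ = 0.7854, θ₂ = 0.8726, θ₃ = 0.5237

arm 1 (φ=0.0°): x'=-0.0209, y'=-0.0766
  e−x'=0.0909;  (l²−L²−(e−x')²−y'²−z²)/2L = -0.3311
  √(A²+B²)=0.5665;  θ1 = -1.4097+2.1950 ≈ 0.7854
arm 2 (φ=120.0°): x'=-0.0559, y'=0.0564
  e−x'=0.1259;  (l²−L²−(e−x')²−y'²−z²)/2L = -0.3474
  θ2 = atan2(B,A) + arccos(C/0.5732) = 0.8726
φ3=240.0° → target in arm frame (0.0768, 0.0202)
  e−x'=-0.0068;  (l²−L²−(e−x')²−y'²−z²)/2L = -0.2855
  √(A²+B²)=0.5592;  θ3 = -1.5829+2.1066 ≈ 0.5237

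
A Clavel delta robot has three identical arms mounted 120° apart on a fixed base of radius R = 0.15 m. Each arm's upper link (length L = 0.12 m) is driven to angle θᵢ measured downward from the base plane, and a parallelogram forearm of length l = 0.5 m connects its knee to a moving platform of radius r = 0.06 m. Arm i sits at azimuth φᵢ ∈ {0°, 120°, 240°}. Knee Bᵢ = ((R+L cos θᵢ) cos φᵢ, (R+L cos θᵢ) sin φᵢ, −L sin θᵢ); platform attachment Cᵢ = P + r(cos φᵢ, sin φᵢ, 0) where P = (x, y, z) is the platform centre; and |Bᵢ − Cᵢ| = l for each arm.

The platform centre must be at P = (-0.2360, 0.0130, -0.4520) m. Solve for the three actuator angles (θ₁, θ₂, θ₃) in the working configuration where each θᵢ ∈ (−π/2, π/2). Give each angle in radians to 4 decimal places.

rotate P by −φ1: (-0.2360, 0.0130, -0.4520)
  A cos θ + B sin θ = C:  0.3260·cos θ + -0.4520·sin θ = -0.3131
  √(A²+B²)=0.5573;  θ1 = -0.9460+2.1674 ≈ 1.2215
arm 2 (φ=120.0°): x'=0.1293, y'=0.1979
  e−x'=-0.0393;  (l²−L²−(e−x')²−y'²−z²)/2L = -0.0392
  θ2 = atan2(B,A) + arccos(C/0.4537) = -0.0002
rotate P by −φ3: (0.1067, -0.2109, -0.4520)
  A=-0.0167, B=-0.4520, C=(l²−L²−A²−y'²−z²)/(2L)=-0.0561
  √(A²+B²)=0.4523;  θ3 = -1.6078+1.6951 ≈ 0.0872

θ₁ = 1.2215, θ₂ = -0.0002, θ₃ = 0.0872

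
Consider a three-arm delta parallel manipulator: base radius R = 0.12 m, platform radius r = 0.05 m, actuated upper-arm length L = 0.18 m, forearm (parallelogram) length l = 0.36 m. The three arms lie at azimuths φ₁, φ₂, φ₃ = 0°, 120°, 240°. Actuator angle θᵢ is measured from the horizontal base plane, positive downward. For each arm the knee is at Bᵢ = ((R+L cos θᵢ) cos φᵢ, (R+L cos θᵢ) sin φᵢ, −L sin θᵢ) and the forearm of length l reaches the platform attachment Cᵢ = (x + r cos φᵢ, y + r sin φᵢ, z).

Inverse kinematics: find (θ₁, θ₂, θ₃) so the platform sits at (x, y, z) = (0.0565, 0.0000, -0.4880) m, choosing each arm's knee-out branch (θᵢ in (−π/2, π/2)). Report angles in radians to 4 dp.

arm 1 (φ=0.0°): x'=0.0565, y'=0.0000
  e−x'=0.0135;  (l²−L²−(e−x')²−y'²−z²)/2L = -0.3920
  θ1 = atan2(B,A) + arccos(C/0.4882) = 0.9600
arm 2 (φ=120.0°): x'=-0.0282, y'=-0.0489
  e−x'=0.0982;  (l²−L²−(e−x')²−y'²−z²)/2L = -0.4250
  θ2 = atan2(B,A) + arccos(C/0.4978) = 1.2218
φ3=240.0° → target in arm frame (-0.0283, 0.0489)
  A=0.0983, B=-0.4880, C=(l²−L²−A²−y'²−z²)/(2L)=-0.4250
  γ=atan2(-0.4880,0.0983)=-1.3721;  ψ=arccos(-0.8537)=2.5939;  θ3=γ+ψ≈1.2218

θ₁ = 0.9600, θ₂ = 1.2218, θ₃ = 1.2218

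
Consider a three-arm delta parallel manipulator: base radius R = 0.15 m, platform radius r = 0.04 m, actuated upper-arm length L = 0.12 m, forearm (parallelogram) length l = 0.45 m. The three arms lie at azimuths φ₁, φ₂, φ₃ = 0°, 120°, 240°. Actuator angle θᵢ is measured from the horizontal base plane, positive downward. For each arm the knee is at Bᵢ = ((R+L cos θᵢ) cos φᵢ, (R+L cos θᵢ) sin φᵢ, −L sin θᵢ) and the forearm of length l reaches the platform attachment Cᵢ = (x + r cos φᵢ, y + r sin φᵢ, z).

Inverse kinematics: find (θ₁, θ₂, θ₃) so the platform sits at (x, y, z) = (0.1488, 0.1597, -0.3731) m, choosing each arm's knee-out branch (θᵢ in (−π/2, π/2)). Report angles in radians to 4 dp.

rotate P by −φ1: (0.1488, 0.1597, -0.3731)
  A=-0.0388, B=-0.3731, C=(l²−L²−A²−y'²−z²)/(2L)=0.0912
  γ=atan2(-0.3731,-0.0388)=-1.6744;  ψ=arccos(0.2431)=1.3252;  θ1=γ+ψ≈-0.3492
φ2=120.0° → target in arm frame (0.0639, -0.2087)
  A cos θ + B sin θ = C:  0.0461·cos θ + -0.3731·sin θ = 0.0134
  γ=atan2(-0.3731,0.0461)=-1.4479;  ψ=arccos(0.0356)=1.5352;  θ2=γ+ψ≈0.0873
arm 3 (φ=240.0°): x'=-0.2127, y'=0.0490
  A=0.3227, B=-0.3731, C=(l²−L²−A²−y'²−z²)/(2L)=-0.2402
  θ3 = atan2(B,A) + arccos(C/0.4933) = 1.2216

θ₁ = -0.3492, θ₂ = 0.0873, θ₃ = 1.2216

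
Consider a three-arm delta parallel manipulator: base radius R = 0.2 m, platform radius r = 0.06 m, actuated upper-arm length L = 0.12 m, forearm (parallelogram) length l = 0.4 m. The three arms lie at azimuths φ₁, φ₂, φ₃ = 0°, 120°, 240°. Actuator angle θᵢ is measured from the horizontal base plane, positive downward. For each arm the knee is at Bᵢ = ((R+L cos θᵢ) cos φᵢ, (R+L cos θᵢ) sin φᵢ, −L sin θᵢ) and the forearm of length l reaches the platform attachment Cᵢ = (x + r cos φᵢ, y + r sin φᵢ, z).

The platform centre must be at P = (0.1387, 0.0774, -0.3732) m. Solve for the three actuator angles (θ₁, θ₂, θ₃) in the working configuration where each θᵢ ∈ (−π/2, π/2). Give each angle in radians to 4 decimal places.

arm 1 (φ=0.0°): x'=0.1387, y'=0.0774
  A=0.0013, B=-0.3732, C=(l²−L²−A²−y'²−z²)/(2L)=0.0014
  θ1 = atan2(B,A) + arccos(C/0.3732) = -0.0002
rotate P by −φ2: (-0.0023, -0.1588, -0.3732)
  A=0.1423, B=-0.3732, C=(l²−L²−A²−y'²−z²)/(2L)=-0.1632
  θ2 = atan2(B,A) + arccos(C/0.3994) = 0.7851
φ3=240.0° → target in arm frame (-0.1364, 0.0814)
  e−x'=0.2764;  (l²−L²−(e−x')²−y'²−z²)/2L = -0.3196
  γ=atan2(-0.3732,0.2764)=-0.9334;  ψ=arccos(-0.6881)=2.3297;  θ3=γ+ψ≈1.3963

θ₁ = -0.0002, θ₂ = 0.7851, θ₃ = 1.3963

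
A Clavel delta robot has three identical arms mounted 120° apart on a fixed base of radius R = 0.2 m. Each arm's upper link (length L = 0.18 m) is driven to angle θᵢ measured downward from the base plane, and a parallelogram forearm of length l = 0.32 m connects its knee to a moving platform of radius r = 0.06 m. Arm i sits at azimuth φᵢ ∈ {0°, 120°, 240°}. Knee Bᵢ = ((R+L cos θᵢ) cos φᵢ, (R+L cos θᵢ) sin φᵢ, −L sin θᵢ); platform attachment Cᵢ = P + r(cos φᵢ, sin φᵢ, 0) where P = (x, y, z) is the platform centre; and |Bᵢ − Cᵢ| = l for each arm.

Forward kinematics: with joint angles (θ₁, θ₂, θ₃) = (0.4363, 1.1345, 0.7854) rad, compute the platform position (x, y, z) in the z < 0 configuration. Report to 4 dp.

(0.0701, -0.0463, -0.2904)

centre 1 = (0.3031·cos0.0°, 0.3031·sin0.0°, -0.0761) = (0.3031, 0.0000, -0.0761)
φ2=120.0°: virtual centre (-0.1080, 0.1871, -0.1631), radius l
φ3=240.0°: virtual centre (-0.1336, -0.2315, -0.1273), radius l
eliminate P² terms by subtracting sphere 1 from 2 and 3
linear system: -0.8223x+0.3742y = -0.0244−-0.1741z; -0.8736x+-0.4629y = -0.0100−-0.1024z
Cramer: x(z) = 0.0213-0.1681z;  y(z) = -0.0184+0.0959z
sphere 1 gives Az²+Bz+C=0 with A=1.0375, B=0.2434, C=-0.0168;  B²−4AC=0.1290;  roots -0.2904, 0.0558;  negative root z = -0.2904
x = 0.0701, y = -0.0463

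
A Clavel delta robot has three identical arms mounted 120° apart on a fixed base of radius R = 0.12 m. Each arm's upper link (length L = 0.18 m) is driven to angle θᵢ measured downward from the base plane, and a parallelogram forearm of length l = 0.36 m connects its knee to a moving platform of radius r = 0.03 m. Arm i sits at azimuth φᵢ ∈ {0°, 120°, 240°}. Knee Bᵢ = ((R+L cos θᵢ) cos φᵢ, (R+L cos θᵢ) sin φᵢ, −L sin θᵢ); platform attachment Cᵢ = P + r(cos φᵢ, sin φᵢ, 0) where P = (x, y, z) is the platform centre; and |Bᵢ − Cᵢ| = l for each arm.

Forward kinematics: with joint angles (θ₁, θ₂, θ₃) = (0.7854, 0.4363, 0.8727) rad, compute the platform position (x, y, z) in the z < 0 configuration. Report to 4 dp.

φ1=0.0°: virtual centre (0.2173, 0.0000, -0.1273), radius l
centre 2 = (0.2531·cos120.0°, 0.2531·sin120.0°, -0.0761) = (-0.1266, 0.2192, -0.0761)
centre 3 = (0.2057·cos240.0°, 0.2057·sin240.0°, -0.1379) = (-0.1028, -0.1781, -0.1379)
subtract pairs → two planes through P
[-0.6877 0.4384 0.1024]·P = 0.0065;  [-0.6403 -0.3563 -0.0212]·P = -0.0021
Cramer: x(z) = -0.0026+0.0517z;  y(z) = 0.0106-0.1525z
sphere 1 gives Az²+Bz+C=0 with A=1.0259, B=0.2286, C=-0.0649;  B²−4AC=0.3187;  roots -0.3865, 0.1637;  negative root z = -0.3865
x = -0.0226, y = 0.0695

(-0.0226, 0.0695, -0.3865)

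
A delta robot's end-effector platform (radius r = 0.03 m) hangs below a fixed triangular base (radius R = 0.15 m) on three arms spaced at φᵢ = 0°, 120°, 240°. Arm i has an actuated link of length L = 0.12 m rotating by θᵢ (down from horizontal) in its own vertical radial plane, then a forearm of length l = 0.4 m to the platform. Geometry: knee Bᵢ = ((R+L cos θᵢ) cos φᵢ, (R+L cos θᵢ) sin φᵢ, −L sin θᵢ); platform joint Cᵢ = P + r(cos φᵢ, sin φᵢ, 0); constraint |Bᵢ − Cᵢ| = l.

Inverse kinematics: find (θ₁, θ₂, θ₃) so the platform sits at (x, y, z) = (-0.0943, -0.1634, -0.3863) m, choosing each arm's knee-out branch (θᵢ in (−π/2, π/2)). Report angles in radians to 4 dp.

θ₁ = 1.3091, θ₂ = 1.3094, θ₃ = -0.0872

rotate P by −φ1: (-0.0943, -0.1634, -0.3863)
  e−x'=0.2143;  (l²−L²−(e−x')²−y'²−z²)/2L = -0.3177
  √(A²+B²)=0.4418;  θ1 = -1.0643+2.3735 ≈ 1.3091
arm 2 (φ=120.0°): x'=-0.0944, y'=0.1634
  e−x'=0.2144;  (l²−L²−(e−x')²−y'²−z²)/2L = -0.3178
  γ=atan2(-0.3863,0.2144)=-1.0642;  ψ=arccos(-0.7193)=2.3736;  θ2=γ+ψ≈1.3094
φ3=240.0° → target in arm frame (0.1887, 0.0000)
  A=-0.0687, B=-0.3863, C=(l²−L²−A²−y'²−z²)/(2L)=-0.0348
  γ=atan2(-0.3863,-0.0687)=-1.7467;  ψ=arccos(-0.0886)=1.6595;  θ3=γ+ψ≈-0.0872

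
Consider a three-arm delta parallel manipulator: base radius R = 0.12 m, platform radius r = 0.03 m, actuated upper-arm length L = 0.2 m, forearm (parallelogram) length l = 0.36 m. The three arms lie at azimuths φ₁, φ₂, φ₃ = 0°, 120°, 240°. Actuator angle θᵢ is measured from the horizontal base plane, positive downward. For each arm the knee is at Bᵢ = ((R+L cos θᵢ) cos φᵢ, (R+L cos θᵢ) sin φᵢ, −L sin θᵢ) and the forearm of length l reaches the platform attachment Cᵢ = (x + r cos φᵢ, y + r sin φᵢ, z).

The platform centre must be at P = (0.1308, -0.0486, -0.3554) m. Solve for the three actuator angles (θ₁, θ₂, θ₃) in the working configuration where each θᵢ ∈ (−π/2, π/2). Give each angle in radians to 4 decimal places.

θ₁ = 0.1744, θ₂ = 1.0473, θ₃ = 0.7854

rotate P by −φ1: (0.1308, -0.0486, -0.3554)
  A=-0.0408, B=-0.3554, C=(l²−L²−A²−y'²−z²)/(2L)=-0.1018
  γ=atan2(-0.3554,-0.0408)=-1.6851;  ψ=arccos(-0.2847)=1.8595;  θ1=γ+ψ≈0.1744
φ2=120.0° → target in arm frame (-0.1075, -0.0890)
  A=0.1975, B=-0.3554, C=(l²−L²−A²−y'²−z²)/(2L)=-0.2091
  √(A²+B²)=0.4066;  θ2 = -1.0636+2.1109 ≈ 1.0473
φ3=240.0° → target in arm frame (-0.0233, 0.1376)
  A=0.1133, B=-0.3554, C=(l²−L²−A²−y'²−z²)/(2L)=-0.1712
  θ3 = atan2(B,A) + arccos(C/0.3730) = 0.7854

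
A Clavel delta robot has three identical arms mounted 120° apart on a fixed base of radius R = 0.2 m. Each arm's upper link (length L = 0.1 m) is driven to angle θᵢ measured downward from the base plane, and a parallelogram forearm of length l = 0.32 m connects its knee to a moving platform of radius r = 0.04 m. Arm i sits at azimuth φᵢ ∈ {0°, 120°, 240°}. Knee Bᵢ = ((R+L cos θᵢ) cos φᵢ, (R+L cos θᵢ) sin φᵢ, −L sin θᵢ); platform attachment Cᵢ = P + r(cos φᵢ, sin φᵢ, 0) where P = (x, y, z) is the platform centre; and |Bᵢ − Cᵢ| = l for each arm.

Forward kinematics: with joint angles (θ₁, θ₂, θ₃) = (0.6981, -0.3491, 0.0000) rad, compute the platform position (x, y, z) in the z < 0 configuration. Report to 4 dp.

(-0.0534, 0.0135, -0.1989)

S1 = (0.2366·cos0.0°, 0.2366·sin0.0°, -0.0643) = (0.2366, 0.0000, -0.0643)
S2 = (0.2540·cos120.0°, 0.2540·sin120.0°, 0.0342) = (-0.1270, 0.2199, 0.0342)
arm 3 at φ=240.0°: (R−r)+L cos θ3 = 0.2600;  S3 = (-0.1300, -0.2252, 0.0000)
subtract pairs → two planes through P
[-0.7272 0.4399 0.1970]·P = 0.0056;  [-0.7332 -0.4503 0.1286]·P = 0.0075
Cramer: x(z) = -0.0089+0.2235z;  y(z) = -0.0021-0.0784z
quadratic in z: (1.0561)z²+(0.0192)z+(-0.0380)=0, √Δ=0.4010 → z ∈ {-0.1989, 0.1808}; z = -0.1989 (taking z<0)
x = -0.0534, y = 0.0135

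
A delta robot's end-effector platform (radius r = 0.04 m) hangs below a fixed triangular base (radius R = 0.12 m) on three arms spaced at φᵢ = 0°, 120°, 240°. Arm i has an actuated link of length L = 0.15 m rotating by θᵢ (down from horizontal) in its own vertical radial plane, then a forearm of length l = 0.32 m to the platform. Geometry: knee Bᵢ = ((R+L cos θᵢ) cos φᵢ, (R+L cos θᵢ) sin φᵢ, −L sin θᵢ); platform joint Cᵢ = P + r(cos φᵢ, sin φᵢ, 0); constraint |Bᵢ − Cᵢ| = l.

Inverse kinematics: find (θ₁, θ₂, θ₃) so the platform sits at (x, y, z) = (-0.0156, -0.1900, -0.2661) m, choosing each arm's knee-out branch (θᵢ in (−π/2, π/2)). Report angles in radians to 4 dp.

θ₁ = 0.7851, θ₂ = 1.3090, θ₃ = -0.2620

arm 1 (φ=0.0°): x'=-0.0156, y'=-0.1900
  A cos θ + B sin θ = C:  0.0956·cos θ + -0.2661·sin θ = -0.1205
  γ=atan2(-0.2661,0.0956)=-1.2259;  ψ=arccos(-0.4262)=2.0110;  θ1=γ+ψ≈0.7851
φ2=120.0° → target in arm frame (-0.1567, 0.1085)
  A cos θ + B sin θ = C:  0.2367·cos θ + -0.2661·sin θ = -0.1958
  √(A²+B²)=0.3562;  θ2 = -0.8437+2.1528 ≈ 1.3090
arm 3 (φ=240.0°): x'=0.1723, y'=0.0815
  A cos θ + B sin θ = C:  -0.0923·cos θ + -0.2661·sin θ = -0.0203
  √(A²+B²)=0.2817;  θ3 = -1.9048+1.6428 ≈ -0.2620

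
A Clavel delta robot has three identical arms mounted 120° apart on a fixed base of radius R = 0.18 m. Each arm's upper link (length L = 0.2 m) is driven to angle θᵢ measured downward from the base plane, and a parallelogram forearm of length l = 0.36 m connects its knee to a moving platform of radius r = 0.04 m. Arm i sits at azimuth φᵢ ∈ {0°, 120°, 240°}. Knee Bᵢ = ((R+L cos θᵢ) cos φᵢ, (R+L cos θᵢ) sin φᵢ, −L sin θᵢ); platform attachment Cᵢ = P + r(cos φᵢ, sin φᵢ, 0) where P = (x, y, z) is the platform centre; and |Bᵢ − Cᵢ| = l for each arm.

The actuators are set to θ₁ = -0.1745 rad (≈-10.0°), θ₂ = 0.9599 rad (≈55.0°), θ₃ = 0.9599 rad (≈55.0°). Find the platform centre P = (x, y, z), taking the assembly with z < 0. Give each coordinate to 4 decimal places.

(0.1383, 0.0000, -0.2655)

φ1=0.0°: virtual centre (0.3370, 0.0000, 0.0347), radius l
φ2=120.0°: virtual centre (-0.1274, 0.2206, -0.1638), radius l
O3 = (0.2547·cos240.0°, 0.2547·sin240.0°, -0.1638) = (-0.1274, -0.2206, -0.1638)
subtract pairs → two planes through P
linear system: -0.9286x+0.4412y = -0.0230−-0.3971z; -0.9286x+-0.4412y = -0.0230−-0.3971z
det = 0.8194;  x = 0.0248+-0.4276z,  y = 0.0000+0.0000z
sphere 1 gives Az²+Bz+C=0 with A=1.1829, B=0.1975, C=-0.0309;  B²−4AC=0.1854;  roots -0.2655, 0.0985;  negative root z = -0.2655
x = 0.1383, y = 0.0000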